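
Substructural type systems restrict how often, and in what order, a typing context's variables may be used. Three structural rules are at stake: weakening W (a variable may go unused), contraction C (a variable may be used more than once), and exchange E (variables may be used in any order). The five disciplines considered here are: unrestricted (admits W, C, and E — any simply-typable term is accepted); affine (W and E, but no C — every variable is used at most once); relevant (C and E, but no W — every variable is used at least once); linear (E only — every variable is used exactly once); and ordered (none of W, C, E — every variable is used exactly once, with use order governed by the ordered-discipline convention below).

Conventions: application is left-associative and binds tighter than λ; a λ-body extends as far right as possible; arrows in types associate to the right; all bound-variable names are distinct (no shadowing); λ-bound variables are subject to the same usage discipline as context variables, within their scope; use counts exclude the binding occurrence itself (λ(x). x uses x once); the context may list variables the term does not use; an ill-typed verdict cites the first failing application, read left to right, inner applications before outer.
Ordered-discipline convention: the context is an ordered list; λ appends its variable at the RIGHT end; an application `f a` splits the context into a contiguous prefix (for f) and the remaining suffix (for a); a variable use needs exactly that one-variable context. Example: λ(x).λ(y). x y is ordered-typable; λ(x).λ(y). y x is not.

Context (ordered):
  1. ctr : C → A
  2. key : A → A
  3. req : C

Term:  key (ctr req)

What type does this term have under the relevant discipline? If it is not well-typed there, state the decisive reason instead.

term : A
usage: ctr: 1×, key: 1×, req: 1×
uses in reading order: key, ctr, req
typing: well-typed — term : A
per-discipline verdicts: ordered ✗ | linear ✓ | affine ✓ | relevant ✓ | unrestricted ✓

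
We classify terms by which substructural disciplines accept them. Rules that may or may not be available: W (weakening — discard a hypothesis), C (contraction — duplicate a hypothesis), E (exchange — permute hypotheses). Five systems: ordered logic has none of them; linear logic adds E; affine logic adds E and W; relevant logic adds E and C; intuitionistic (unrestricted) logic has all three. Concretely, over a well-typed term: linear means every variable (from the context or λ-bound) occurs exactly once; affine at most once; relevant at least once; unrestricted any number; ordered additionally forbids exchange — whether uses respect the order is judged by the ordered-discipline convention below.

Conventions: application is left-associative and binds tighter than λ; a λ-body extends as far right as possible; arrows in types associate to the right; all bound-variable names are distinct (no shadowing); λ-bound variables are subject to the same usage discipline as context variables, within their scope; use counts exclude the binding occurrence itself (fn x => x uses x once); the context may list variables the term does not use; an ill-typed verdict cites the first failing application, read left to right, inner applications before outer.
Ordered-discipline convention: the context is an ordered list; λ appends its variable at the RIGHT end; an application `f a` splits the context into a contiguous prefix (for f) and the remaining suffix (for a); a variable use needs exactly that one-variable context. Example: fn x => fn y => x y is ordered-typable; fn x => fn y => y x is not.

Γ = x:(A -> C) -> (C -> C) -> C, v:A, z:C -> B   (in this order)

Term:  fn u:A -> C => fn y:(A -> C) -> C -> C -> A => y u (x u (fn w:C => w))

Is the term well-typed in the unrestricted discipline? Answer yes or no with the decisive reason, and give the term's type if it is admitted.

yes — typability at (A -> C) -> ((A -> C) -> C -> C -> A) -> C -> A is all that's needed; term : (A -> C) -> ((A -> C) -> C -> C -> A) -> C -> A
counts: x: 1×; v: 0×; z: 0×; u (bound): 2×; y (bound): 1×; w (bound): 1×
order of uses: y, u, x, u, w
typing: well-typed — term : (A -> C) -> ((A -> C) -> C -> C -> A) -> C -> A
per-discipline verdicts: ordered ✗ | linear ✗ | affine ✗ | relevant ✗ | unrestricted ✓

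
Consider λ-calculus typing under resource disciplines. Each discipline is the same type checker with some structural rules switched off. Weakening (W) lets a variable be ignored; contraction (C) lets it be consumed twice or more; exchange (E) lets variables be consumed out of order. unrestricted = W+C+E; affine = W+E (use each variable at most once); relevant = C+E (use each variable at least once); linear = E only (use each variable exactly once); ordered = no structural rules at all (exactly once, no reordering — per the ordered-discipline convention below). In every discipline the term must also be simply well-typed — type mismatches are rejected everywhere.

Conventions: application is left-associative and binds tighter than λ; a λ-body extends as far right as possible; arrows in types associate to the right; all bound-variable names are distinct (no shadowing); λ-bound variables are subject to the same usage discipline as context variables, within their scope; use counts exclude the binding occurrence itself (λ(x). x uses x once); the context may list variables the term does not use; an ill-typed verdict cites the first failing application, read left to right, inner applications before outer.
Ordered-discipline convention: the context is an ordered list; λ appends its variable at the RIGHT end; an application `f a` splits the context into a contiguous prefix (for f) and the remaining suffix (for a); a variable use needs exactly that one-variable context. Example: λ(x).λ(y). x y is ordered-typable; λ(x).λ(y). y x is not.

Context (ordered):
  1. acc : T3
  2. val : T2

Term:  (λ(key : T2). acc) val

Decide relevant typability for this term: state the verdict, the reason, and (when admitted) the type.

no — key never used (weakening)
variable uses: acc: 1, val: 1, key [bound]: 0
left-to-right use order: acc, val
typing: well-typed at T3
per-discipline verdicts: ordered ✗, linear ✗, affine ✓, relevant ✗, unrestricted ✓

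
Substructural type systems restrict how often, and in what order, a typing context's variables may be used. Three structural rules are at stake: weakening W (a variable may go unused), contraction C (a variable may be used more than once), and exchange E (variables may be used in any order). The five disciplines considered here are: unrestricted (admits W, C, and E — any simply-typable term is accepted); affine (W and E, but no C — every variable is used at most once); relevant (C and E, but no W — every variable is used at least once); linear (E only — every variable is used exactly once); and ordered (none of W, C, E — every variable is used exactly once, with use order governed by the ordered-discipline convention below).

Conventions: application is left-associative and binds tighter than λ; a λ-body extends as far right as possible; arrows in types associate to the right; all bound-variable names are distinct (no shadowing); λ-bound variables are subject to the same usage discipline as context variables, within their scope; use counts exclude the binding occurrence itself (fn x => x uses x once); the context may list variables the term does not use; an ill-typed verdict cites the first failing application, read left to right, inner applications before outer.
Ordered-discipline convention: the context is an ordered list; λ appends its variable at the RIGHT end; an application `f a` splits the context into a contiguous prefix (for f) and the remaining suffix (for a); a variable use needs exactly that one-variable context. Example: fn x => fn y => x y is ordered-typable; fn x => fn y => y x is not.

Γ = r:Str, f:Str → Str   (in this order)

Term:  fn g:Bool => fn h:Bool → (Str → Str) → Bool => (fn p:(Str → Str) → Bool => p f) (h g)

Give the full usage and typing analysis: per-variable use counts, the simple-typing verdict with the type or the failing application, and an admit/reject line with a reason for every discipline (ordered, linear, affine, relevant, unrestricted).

usage: r=0, f=1, g [bound]=1, h [bound]=1, p [bound]=1
order of uses: p, f, h, g
typing: ✓ — Bool → (Bool → (Str → Str) → Bool) → Bool
ordered ✗ (needs weakening: r unused)
linear ✗ (needs weakening: r unused)
affine ✓ (r, f, g, h, p: no repeats, contraction unneeded)
relevant ✗ (needs weakening: r unused)
unrestricted ✓ (well-typed at Bool → (Bool → (Str → Str) → Bool) → Bool; no restrictions here)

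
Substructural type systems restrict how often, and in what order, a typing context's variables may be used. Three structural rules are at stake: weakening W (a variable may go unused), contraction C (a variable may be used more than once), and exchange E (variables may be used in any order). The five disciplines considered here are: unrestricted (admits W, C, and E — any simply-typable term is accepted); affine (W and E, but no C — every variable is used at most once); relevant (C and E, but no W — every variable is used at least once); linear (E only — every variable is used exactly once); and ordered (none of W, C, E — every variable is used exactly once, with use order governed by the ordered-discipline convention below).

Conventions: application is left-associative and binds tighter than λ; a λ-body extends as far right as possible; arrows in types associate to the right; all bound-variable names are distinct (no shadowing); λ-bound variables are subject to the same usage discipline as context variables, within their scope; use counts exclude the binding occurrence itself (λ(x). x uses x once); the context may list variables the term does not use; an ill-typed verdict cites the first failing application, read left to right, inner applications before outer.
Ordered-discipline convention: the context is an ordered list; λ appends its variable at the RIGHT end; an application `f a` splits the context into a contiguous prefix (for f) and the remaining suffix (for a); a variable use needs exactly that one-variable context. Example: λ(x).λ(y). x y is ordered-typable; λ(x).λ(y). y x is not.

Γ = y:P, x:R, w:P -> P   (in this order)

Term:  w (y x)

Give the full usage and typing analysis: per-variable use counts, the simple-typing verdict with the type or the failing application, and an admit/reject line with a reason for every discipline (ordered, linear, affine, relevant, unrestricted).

usage: y: 1×; x: 1×; w: 1×
left-to-right use order: w, y, x
typing: ill-typed: non-function type P applied to an argument
ordered: ✗, a type mismatch blocks all five
linear: ✗, the type mismatch rejects it
affine: ✗, not simply typable
relevant: ✗, fails simple typing
unrestricted: ✗, a type mismatch blocks all five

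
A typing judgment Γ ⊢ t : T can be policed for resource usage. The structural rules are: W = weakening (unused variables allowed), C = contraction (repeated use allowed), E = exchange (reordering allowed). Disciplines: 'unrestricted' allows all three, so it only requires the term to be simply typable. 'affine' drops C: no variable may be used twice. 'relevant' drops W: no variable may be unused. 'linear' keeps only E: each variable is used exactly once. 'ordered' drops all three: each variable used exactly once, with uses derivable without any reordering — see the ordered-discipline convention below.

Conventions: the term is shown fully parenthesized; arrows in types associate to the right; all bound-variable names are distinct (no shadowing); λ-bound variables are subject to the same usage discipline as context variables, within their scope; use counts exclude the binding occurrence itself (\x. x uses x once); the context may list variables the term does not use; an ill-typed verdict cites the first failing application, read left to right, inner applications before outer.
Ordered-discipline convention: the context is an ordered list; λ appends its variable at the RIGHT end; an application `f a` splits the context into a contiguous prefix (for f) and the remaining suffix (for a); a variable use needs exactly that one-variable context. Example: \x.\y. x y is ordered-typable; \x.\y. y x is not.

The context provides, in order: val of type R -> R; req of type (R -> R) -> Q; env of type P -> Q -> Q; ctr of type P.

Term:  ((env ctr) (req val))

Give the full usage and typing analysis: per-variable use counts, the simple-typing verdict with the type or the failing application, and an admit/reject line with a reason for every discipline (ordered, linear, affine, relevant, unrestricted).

variable uses: val: 1×, req: 1×, env: 1×, ctr: 1×
order of uses: env, ctr, req, val
typing: well-typed — term : Q
ordered: ✗ — needs exchange: uses follow env, ctr, req, val
linear: ✓ — val, req, env, ctr: one use apiece
affine: ✓ — no duplicate uses among val, req, env, ctr
relevant: ✓ — val, req, env, ctr: all used, weakening unneeded
unrestricted: ✓ — simply typable at Q; W, C, E all held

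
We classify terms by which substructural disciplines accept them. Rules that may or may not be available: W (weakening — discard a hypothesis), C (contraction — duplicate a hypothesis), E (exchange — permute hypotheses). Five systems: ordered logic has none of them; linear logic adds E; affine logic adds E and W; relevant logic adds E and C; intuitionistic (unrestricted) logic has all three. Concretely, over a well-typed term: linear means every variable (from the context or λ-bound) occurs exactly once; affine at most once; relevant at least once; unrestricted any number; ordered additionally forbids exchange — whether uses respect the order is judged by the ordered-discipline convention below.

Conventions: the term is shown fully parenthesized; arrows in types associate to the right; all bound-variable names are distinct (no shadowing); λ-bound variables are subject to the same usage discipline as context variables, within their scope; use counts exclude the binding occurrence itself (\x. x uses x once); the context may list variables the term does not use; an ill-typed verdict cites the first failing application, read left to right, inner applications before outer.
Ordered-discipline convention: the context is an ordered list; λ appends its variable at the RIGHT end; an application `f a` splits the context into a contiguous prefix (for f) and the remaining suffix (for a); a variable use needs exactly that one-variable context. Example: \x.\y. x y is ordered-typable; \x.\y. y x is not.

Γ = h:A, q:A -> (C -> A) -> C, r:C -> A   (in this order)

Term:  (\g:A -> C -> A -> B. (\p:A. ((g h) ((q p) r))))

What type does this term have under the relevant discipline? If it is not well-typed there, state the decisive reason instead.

term : (A -> C -> A -> B) -> A -> A -> B
usage: h: 1×; q: 1×; r: 1×; g (λ-bound): 1×; p (λ-bound): 1×
use order (left to right): g, h, q, p, r
typing: ✓ — (A -> C -> A -> B) -> A -> A -> B
across the five disciplines: ordered ✗, linear ✓, affine ✓, relevant ✓, unrestricted ✓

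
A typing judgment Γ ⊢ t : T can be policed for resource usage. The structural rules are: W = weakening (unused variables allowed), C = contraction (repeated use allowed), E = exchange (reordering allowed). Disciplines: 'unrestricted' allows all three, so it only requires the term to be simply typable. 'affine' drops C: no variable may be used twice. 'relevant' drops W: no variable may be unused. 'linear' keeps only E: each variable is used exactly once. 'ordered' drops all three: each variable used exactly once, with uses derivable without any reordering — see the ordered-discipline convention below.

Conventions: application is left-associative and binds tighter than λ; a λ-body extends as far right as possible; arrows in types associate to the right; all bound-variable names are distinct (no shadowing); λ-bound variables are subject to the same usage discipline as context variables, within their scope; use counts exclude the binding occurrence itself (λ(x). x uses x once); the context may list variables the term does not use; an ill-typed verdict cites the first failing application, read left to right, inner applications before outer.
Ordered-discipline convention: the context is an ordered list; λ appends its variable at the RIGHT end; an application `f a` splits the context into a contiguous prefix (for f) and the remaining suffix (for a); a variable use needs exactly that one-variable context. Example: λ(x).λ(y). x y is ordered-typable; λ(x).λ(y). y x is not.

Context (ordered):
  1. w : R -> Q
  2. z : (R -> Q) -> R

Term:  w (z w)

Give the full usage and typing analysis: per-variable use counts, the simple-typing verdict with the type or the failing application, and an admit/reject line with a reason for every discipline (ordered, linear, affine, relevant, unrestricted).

variable uses: w ×2, z ×1
left-to-right use order: w, z, w
typing: well-typed at Q
ordered ✗ (needs contraction — w ×2)
linear ✗ (needs contraction — w ×2)
affine ✗ (needs contraction — w ×2)
relevant ✓ (at least one use each (w, z))
unrestricted ✓ (well-typed at Q; no restrictions here)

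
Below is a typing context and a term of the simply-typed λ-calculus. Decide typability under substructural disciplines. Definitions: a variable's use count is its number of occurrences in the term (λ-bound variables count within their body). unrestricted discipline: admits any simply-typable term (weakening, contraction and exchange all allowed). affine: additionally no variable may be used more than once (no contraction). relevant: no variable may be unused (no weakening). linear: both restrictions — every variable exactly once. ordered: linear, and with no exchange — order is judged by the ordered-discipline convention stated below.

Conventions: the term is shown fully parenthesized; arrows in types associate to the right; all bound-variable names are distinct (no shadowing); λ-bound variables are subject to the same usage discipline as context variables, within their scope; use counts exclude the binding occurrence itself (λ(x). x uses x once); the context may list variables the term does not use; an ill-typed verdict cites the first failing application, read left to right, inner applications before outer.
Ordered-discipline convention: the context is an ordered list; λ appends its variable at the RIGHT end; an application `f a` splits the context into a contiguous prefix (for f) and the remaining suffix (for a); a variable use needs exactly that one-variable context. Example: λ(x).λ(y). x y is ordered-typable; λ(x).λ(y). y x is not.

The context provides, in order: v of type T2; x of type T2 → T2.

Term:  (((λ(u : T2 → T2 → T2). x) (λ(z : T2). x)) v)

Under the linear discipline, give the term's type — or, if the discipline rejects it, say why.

not well-typed under linear — repeated use of x ×2; u, z left unused
use counts: v ×1, x ×2, u (bound) ×0, z (bound) ×0
order of uses: x, x, v
typing: the term checks, with type T2
all disciplines: ordered ✗ | linear ✗ | affine ✗ | relevant ✗ | unrestricted ✓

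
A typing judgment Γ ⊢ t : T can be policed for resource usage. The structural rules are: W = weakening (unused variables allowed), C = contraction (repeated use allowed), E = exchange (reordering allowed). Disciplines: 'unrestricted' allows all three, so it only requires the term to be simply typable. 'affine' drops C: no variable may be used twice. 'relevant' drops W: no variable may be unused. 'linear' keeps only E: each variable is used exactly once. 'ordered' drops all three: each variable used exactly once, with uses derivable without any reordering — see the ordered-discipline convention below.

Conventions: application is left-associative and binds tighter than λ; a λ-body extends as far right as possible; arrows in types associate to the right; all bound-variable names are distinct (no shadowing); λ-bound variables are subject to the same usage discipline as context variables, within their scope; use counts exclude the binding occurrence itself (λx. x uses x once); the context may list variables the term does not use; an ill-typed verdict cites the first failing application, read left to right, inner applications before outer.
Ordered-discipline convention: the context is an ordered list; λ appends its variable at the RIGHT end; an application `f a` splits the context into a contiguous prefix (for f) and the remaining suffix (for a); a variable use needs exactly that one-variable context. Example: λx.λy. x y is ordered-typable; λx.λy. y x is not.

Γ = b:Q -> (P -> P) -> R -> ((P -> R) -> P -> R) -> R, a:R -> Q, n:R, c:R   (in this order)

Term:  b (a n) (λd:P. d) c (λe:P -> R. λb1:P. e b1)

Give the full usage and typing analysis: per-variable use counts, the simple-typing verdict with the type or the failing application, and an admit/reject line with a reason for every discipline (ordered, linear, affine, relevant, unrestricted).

usage: b=1, a=1, n=1, c=1, d [bound]=1, e [bound]=1, b1 [bound]=1
use order (left to right): b, a, n, d, c, e, b1
typing: well-typed — term : R
ordered: ✓, single-use (b, a, n, c, d, e, b1), ordered derivation ok
linear: ✓, exactly-once usage across b, a, n, c, d, e, b1
affine: ✓, none of b, a, n, c, d, e, b1 used more than once
relevant: ✓, b, a, n, c, d, e, b1: all used, weakening unneeded
unrestricted: ✓, typability at R is all that's needed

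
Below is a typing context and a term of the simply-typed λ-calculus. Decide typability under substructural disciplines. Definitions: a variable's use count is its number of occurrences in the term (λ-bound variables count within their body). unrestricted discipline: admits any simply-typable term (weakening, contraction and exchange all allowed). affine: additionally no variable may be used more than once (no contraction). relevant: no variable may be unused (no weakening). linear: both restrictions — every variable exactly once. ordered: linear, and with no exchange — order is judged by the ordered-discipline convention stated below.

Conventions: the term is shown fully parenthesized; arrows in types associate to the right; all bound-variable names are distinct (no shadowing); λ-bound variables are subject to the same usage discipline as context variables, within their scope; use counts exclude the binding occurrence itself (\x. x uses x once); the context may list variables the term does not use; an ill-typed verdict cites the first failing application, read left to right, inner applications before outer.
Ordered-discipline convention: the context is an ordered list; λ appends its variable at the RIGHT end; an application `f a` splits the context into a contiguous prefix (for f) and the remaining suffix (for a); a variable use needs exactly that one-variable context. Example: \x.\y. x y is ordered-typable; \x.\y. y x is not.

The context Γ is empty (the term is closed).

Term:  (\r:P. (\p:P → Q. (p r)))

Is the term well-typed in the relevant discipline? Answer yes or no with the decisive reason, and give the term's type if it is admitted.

yes — r, p: all used, weakening unneeded; term : P → (P → Q) → Q
variable uses: r (bound) ×1, p (bound) ×1
uses in reading order: p, r
typing: the term checks, with type P → (P → Q) → Q
all disciplines: ordered ✗, linear ✓, affine ✓, relevant ✓, unrestricted ✓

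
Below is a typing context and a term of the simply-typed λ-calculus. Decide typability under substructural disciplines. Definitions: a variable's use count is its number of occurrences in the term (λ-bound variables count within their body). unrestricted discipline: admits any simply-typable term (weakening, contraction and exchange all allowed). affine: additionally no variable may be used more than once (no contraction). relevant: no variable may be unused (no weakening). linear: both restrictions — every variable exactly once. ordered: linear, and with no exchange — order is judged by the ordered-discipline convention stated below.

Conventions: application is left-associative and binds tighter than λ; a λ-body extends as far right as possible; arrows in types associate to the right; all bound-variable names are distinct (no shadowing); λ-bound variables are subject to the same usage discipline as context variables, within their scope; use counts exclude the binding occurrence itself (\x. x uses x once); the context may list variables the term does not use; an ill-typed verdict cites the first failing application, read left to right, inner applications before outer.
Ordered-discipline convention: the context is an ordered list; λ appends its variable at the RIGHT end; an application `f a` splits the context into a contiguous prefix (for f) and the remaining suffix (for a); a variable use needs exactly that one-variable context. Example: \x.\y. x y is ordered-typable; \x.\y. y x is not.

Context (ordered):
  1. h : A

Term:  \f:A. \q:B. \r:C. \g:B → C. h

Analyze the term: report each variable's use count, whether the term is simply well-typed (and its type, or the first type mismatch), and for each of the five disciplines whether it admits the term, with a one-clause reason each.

use counts: h=1; f (bound)=0; q (bound)=0; r (bound)=0; g (bound)=0
order of uses: h
typing: well-typed at A → B → C → (B → C) → A
ordered: ✗, needs weakening: f, q, r, g unused
linear: ✗, needs weakening: f, q, r, g unused
affine: ✓, h, f, q, r, g: no repeats, contraction unneeded
relevant: ✗, needs weakening: f, q, r, g unused
unrestricted: ✓, type-checks (A → B → C → (B → C) → A) and nothing is barred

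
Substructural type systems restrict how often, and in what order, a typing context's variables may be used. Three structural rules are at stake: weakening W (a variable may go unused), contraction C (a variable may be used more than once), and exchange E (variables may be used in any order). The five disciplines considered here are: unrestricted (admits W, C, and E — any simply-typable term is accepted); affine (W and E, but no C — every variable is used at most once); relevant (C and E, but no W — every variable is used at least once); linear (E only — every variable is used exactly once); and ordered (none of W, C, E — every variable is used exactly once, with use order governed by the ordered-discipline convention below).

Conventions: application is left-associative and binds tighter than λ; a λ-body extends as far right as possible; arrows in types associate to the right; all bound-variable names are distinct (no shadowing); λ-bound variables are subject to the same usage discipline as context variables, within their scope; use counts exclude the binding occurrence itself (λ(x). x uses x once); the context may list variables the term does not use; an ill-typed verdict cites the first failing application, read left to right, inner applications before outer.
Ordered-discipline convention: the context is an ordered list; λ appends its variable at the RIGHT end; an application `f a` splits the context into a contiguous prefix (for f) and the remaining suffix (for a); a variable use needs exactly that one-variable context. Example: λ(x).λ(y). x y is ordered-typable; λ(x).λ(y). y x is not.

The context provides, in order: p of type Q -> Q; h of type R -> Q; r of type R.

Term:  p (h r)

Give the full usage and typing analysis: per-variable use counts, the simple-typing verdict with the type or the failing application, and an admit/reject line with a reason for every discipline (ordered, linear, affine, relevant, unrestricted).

use counts: p ×1; h ×1; r ×1
use order (left to right): p, h, r
typing: the term checks, with type Q
ordered: ✓, one use each (p, h, r); ordered split holds
linear: ✓, p, h, r: one use apiece
affine: ✓, none of p, h, r used more than once
relevant: ✓, none of p, h, r goes unused
unrestricted: ✓, typability at Q is all that's needed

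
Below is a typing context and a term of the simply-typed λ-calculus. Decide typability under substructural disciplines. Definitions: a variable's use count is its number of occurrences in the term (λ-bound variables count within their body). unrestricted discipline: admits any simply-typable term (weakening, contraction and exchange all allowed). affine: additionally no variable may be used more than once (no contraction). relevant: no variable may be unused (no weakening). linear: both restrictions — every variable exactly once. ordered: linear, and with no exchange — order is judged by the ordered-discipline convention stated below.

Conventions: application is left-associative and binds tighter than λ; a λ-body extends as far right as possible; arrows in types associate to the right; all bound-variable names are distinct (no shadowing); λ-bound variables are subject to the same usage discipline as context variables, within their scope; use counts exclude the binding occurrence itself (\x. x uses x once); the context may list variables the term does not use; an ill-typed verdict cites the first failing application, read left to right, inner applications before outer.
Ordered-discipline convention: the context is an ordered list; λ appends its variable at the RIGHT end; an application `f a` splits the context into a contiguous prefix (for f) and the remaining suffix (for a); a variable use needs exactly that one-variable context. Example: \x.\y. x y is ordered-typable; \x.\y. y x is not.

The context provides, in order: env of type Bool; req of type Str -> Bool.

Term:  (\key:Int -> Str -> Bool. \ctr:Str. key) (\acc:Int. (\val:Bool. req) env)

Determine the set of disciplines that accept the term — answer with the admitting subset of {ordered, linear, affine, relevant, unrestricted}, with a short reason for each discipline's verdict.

accepted by: affine, unrestricted
use counts: env=1, req=1, key (bound)=1, ctr (bound)=0, acc (bound)=0, val (bound)=0
use order (left to right): key, req, env
typing: the term checks, with type Str -> Int -> Str -> Bool
ordered: ✗, needs weakening: ctr, acc, val unused
linear: ✗, needs weakening: ctr, acc, val unused
affine: ✓, no duplicate uses among env, req, key, ctr, acc, val
relevant: ✗, needs weakening: ctr, acc, val unused
unrestricted: ✓, well-typed at Str -> Int -> Str -> Bool; no restrictions here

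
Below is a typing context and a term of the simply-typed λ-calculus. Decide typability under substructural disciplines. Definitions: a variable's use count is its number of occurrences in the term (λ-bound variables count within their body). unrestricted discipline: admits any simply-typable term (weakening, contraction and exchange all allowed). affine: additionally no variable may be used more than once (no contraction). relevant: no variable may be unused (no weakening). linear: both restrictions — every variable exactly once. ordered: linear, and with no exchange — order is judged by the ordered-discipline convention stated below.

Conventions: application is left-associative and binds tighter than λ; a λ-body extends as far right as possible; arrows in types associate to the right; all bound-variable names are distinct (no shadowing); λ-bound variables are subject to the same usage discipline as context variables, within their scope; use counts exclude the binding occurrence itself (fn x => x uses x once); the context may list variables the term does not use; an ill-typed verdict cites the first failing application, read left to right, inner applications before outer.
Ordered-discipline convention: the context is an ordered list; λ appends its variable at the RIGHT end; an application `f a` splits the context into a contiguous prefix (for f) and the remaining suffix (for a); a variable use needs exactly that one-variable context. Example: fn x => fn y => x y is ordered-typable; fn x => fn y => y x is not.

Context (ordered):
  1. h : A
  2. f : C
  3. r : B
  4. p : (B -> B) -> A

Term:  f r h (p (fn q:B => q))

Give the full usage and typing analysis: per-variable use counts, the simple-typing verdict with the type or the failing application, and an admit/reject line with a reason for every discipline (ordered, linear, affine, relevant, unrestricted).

use counts: h ×1, f ×1, r ×1, p ×1, q (bound) ×1
order of uses: f, r, h, p, q
typing: ill-typed: non-function type C applied to an argument
ordered: ✗, not simply typable
linear: ✗, fails simple typing
affine: ✗, a type mismatch blocks all five
relevant: ✗, the type mismatch rejects it
unrestricted: ✗, not simply typable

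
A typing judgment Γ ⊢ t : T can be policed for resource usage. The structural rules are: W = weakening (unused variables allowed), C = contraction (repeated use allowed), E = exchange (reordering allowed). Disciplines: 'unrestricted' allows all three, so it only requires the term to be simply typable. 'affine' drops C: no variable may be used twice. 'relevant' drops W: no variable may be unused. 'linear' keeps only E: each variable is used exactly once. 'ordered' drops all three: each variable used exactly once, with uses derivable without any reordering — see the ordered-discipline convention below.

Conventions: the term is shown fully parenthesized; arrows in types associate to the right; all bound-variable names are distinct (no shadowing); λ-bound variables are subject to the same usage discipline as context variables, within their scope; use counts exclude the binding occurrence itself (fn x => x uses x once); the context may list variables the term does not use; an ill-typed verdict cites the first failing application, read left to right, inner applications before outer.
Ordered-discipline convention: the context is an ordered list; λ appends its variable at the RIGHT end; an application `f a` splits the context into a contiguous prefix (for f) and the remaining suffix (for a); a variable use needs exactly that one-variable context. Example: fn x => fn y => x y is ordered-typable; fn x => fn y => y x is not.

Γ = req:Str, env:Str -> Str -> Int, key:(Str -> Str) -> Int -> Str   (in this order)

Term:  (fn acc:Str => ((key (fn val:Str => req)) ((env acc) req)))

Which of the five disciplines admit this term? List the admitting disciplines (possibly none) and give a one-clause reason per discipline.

admitted by: unrestricted
use counts: req: 2×; env: 1×; key: 1×; acc (bound): 1×; val (bound): 0×
use order (left to right): key, req, env, acc, req
typing: well-typed at Str -> Str
ordered: ✗, needs contraction — req ×2; val never used (weakening)
linear: ✗, needs contraction — req ×2; val never used (weakening)
affine: ✗, needs contraction — req ×2
relevant: ✗, val never used (weakening)
unrestricted: ✓, well-typed at Str -> Str; no restrictions here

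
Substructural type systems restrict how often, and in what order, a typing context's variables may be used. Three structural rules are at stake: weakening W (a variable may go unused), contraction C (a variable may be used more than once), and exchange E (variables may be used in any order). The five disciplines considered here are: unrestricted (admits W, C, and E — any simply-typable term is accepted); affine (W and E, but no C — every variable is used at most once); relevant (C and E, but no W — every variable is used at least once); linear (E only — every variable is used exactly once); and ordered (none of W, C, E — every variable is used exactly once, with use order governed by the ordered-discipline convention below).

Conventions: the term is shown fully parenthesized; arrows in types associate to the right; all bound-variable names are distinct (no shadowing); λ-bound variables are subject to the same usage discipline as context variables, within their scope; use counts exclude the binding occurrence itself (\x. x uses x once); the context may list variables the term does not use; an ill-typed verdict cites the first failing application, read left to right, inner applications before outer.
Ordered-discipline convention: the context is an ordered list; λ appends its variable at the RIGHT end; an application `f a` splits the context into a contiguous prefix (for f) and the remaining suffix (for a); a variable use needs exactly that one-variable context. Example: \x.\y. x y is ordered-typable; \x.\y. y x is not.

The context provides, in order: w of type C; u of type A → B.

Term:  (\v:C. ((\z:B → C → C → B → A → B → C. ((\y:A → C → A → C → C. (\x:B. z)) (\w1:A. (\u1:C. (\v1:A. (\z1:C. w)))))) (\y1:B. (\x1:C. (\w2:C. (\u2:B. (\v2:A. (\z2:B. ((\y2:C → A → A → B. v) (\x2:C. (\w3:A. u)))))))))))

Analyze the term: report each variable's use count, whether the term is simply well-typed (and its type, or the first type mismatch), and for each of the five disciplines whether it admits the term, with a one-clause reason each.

variable uses: w: 1×; u: 1×; v (bound): 1×; z (bound): 1×; y (bound): 0×; x (bound): 0×; w1 (bound): 0×; u1 (bound): 0×; v1 (bound): 0×; z1 (bound): 0×; y1 (bound): 0×; x1 (bound): 0×; w2 (bound): 0×; u2 (bound): 0×; v2 (bound): 0×; z2 (bound): 0×; y2 (bound): 0×; x2 (bound): 0×; w3 (bound): 0×
uses in reading order: z, w, v, u
typing: well-typed — term : C → B → B → C → C → B → A → B → C
ordered ✗ (needs weakening: y, x, w1, u1, v1, z1, y1, x1, w2, u2, v2, z2, y2, x2, w3 unused)
linear ✗ (needs weakening: y, x, w1, u1, v1, z1, y1, x1, w2, u2, v2, z2, y2, x2, w3 unused)
affine ✓ (at most one use each (w, u, v, z, y, x, w1, u1, v1, z1, y1, x1, w2, u2, v2, z2, y2, x2, w3))
relevant ✗ (needs weakening: y, x, w1, u1, v1, z1, y1, x1, w2, u2, v2, z2, y2, x2, w3 unused)
unrestricted ✓ (typability at C → B → B → C → C → B → A → B → C is all that's needed)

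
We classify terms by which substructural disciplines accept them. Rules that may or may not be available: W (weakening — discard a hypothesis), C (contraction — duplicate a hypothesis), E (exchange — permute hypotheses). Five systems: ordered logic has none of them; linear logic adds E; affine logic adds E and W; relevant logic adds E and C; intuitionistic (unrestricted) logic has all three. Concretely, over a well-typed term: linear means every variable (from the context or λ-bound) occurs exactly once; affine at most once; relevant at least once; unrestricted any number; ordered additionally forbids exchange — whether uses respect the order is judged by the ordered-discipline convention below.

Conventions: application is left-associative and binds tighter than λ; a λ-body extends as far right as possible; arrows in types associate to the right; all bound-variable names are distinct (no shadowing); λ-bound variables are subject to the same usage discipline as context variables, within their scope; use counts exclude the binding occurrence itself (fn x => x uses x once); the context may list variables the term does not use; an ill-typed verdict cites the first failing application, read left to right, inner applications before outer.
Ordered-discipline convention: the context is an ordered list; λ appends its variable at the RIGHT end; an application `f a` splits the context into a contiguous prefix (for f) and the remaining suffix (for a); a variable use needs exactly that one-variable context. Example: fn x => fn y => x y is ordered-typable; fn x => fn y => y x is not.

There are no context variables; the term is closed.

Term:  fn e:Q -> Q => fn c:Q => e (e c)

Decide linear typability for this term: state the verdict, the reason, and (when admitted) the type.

no — needs contraction — e ×2
variable uses: e (bound) ×2, c (bound) ×1
order of uses: e, e, c
typing: ✓ — (Q -> Q) -> Q -> Q
across the five disciplines: ordered ✗; linear ✗; affine ✗; relevant ✓; unrestricted ✓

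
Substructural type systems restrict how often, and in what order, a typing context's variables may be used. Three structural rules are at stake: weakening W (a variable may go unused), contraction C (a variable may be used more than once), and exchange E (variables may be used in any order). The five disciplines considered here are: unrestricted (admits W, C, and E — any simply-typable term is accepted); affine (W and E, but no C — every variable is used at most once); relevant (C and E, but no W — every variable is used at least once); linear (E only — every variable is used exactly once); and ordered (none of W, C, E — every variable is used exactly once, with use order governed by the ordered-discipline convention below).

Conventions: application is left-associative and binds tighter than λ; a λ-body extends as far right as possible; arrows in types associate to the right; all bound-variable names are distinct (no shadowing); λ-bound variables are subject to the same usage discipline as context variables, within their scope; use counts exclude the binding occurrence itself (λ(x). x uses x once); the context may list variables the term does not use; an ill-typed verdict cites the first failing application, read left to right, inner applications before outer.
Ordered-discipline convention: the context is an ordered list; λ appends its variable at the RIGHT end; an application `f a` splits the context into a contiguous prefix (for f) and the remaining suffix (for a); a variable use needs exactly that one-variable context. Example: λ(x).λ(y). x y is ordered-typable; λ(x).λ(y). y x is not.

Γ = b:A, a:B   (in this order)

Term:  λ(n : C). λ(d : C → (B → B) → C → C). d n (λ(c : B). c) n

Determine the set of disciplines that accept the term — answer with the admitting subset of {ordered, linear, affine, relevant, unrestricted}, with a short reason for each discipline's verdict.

accepted by: unrestricted
variable uses: b ×0; a ×0; n [bound] ×2; d [bound] ×1; c [bound] ×1
left-to-right use order: d, n, c, n
typing: ✓ — C → (C → (B → B) → C → C) → C
ordered: ✗ — n ×2 used more than once (contraction); unused: b, a — weakening required
linear: ✗ — n ×2 used more than once (contraction); unused: b, a — weakening required
affine: ✗ — n ×2 used more than once (contraction)
relevant: ✗ — unused: b, a — weakening required
unrestricted: ✓ — simply typable at C → (C → (B → B) → C → C) → C; W, C, E all held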